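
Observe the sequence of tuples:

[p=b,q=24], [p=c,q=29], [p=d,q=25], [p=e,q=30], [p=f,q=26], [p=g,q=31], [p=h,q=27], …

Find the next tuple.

[p=i,q=32]

P: letters move forward 1 place in the alphabet, so b, c, d, e, f, g, h → i.
Q: 24, 29, 25, 30, 26, 31, 27 → 32 (alternating steps +5, −4, +5, −4, …).
Putting it together: [p=i,q=32].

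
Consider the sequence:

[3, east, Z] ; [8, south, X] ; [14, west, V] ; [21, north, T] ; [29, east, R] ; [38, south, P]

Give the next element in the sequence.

[48, west, N]

First coordinate: 3, 8, 14, 21, 29, 38 → 48 (differences are 5, 6, 7, … (increasing by 1 each time)).
Direction: east, south, west, north, east, south → west (repeats east → south → west → north).
For the letter, letters move back 2 places in the alphabet: Z, X, V, T, R, P → N.
Putting it together: [48, west, N].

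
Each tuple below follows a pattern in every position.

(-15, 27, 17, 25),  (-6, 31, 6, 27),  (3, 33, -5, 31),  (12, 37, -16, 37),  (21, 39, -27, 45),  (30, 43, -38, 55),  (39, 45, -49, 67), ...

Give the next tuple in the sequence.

First slot: -15, -6, 3, 12, 21, 30, 39 → 48 (+9 each step).
Second slot: alternating steps +4, +2, +4, +2, …, so 27, 31, 33, 37, 39, 43, 45 → 49.
For the third slot, −11 each step: 17, 6, -5, -16, -27, -38, -49 → -60.
Fourth slot — differences are 2, 4, 6, … (increasing by 2 each time): 25, 27, 31, 37, 45, 55, 67 → 81.
Combining the parts gives (48, 49, -60, 81).

(48, 49, -60, 81)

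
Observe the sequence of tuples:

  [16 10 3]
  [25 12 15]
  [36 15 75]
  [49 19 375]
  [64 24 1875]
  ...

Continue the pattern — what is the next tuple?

First value: 16, 25, 36, 49, 64 → 81 (perfect squares: 4², 5², 6², …).
For the second value, differences are 2, 3, 4, … (increasing by 1 each time): 10, 12, 15, 19, 24 → 30.
Third value: 3, 15, 75, 375, 1875 → 9375 (×5 each step).
So the next tuple is [81 30 9375].

[81 30 9375]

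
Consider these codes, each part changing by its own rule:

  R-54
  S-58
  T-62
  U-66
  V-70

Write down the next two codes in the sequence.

W-74 then X-78

For the letter, letters move forward 1 place in the alphabet: R, S, T, U, V → W → X.
Second component: 54, 58, 62, 66, 70 → 74 → 78 (+4 each step).
Putting the parts together: W-74 and then X-78.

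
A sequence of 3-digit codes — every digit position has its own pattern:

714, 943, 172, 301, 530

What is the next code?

769

For the first digit, +2 each step, mod 10: 7, 9, 1, 3, 5 → 7.
For the second digit, +3 each step, mod 10: 1, 4, 7, 0, 3 → 6.
Third digit goes 4, 3, 2, 1, 0 → 9 (−1 each step, mod 10).
Combining the parts gives 769.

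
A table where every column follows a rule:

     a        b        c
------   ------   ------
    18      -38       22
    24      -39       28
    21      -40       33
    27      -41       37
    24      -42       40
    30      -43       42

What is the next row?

27  -44  43

Column a: alternating steps +6, −3, +6, −3, …, so 18, 24, 21, 27, 24, 30 → 27.
Column b: −1 each step, so -38, -39, -40, -41, -42, -43 → -44.
Column c: 22, 28, 33, 37, 40, 42 → 43 (differences are 6, 5, 4, … (decreasing by 1 each time)).
Combining the parts gives 27  -44  43.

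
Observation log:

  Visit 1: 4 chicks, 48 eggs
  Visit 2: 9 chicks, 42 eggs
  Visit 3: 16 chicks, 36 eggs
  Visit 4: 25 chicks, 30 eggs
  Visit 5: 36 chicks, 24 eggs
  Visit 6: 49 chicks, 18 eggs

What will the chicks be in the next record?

Chicks — perfect squares: 2², 3², 4², …: 4, 9, 16, 25, 36, 49 → 64.
For the eggs, −6 each step: 48, 42, 36, 30, 24, 18 → 12.

64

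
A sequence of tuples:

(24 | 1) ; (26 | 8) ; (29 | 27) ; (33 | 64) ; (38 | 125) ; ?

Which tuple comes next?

First value: differences are 2, 3, 4, … (increasing by 1 each time); 24, 26, 29, 33, 38 → 44.
Second value: 1, 8, 27, 64, 125 → 216 (perfect cubes: 1³, 2³, 3³, …).
Combining the parts gives (44 | 216).

(44 | 216)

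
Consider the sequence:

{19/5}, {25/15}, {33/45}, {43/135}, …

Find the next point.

First part: differences are 6, 8, 10, … (increasing by 2 each time); 19, 25, 33, 43 → 55.
Second part: ×3 each step, so 5, 15, 45, 135 → 405.
Putting it together: {55/405}.

{55/405}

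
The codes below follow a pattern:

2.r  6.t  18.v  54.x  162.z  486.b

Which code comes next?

First component: ×3 each step, so 2, 6, 18, 54, 162, 486 → 1458.
Letter: letters move forward 2 places in the alphabet, wrapping Z→A, so r, t, v, x, z, b → d.
So the next code is 1458.d.

1458.d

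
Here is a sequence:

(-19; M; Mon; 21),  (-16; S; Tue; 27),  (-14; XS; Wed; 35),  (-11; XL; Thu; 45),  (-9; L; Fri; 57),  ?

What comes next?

First entry: alternating steps +3, +2, +3, +2, …; -19, -16, -14, -11, -9 → -6.
Size: runs backward through clothing sizes XS→XL, so M, S, XS, XL, L → M.
Day goes Mon, Tue, Wed, Thu, Fri → Sat (runs through the weekdays Mon→Sun).
For the fourth entry, differences are 6, 8, 10, … (increasing by 2 each time): 21, 27, 35, 45, 57 → 71.
Putting it together: (-6; M; Sat; 71).

(-6; M; Sat; 71)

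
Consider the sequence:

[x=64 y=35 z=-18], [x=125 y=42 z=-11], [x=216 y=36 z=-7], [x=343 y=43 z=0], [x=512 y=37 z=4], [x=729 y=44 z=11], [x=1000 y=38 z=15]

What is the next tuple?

[x=1331 y=45 z=22]

X: perfect cubes: 4³, 5³, 6³, …; 64, 125, 216, 343, 512, 729, 1000 → 1331.
Y: 35, 42, 36, 43, 37, 44, 38 → 45 (alternating steps +7, −6, +7, −6, …).
For the z, alternating steps +7, +4, +7, +4, …: -18, -11, -7, 0, 4, 11, 15 → 22.
So the next tuple is [x=1331 y=45 z=22].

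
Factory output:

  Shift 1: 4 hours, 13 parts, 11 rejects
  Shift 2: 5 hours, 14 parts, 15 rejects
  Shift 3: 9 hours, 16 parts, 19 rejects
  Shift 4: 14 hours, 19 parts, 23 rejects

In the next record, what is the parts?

23

Hours — each term is the sum of the two before it: 4, 5, 9, 14 → 23.
For the parts, differences are 1, 2, 3, … (increasing by 1 each time): 13, 14, 16, 19 → 23.
Rejects: +4 each step, so 11, 15, 19, 23 → 27.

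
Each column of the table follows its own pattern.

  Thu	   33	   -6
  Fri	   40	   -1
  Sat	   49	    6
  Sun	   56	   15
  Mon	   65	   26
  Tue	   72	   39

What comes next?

Wed  81  54

Day goes Thu, Fri, Sat, Sun, Mon, Tue → Wed (runs through the weekdays Mon→Sun).
Second component: 33, 40, 49, 56, 65, 72 → 81 (alternating steps +7, +9, +7, +9, …).
For the third component, differences are 5, 7, 9, … (increasing by 2 each time): -6, -1, 6, 15, 26, 39 → 54.
Combining the parts gives Wed  81  54.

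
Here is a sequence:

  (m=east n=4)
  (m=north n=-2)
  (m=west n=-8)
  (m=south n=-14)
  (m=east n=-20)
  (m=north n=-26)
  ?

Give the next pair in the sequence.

(m=west n=-32)

M: east, north, west, south, east, north → west (repeats east → north → west → south).
For the n, −6 each step: 4, -2, -8, -14, -20, -26 → -32.
So the next pair is (m=west n=-32).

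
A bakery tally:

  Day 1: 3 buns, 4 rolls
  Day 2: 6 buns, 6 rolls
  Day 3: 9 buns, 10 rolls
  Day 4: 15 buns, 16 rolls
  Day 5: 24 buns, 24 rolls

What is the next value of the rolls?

Buns — each term is the sum of the two before it: 3, 6, 9, 15, 24 → 39.
Rolls — differences are 2, 4, 6, … (increasing by 2 each time): 4, 6, 10, 16, 24 → 34.

34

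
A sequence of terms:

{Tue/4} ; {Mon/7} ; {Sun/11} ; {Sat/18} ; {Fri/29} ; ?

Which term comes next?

Day goes Tue, Mon, Sun, Sat, Fri → Thu (runs backward through the weekdays Mon→Sun).
Second component: 4, 7, 11, 18, 29 → 47 (each term is the sum of the two before it).
So the next term is {Thu/47}.

{Thu/47}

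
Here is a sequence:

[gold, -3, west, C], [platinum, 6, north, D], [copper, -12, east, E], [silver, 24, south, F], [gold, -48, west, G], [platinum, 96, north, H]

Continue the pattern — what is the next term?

Metal: repeats gold → platinum → copper → silver, so gold, platinum, copper, silver, gold, platinum → copper.
Second coordinate: -3, 6, -12, 24, -48, 96 → -192 (×(-2) each step).
Direction: repeats west → north → east → south, so west, north, east, south, west, north → east.
Letter: letters move forward 1 place in the alphabet; C, D, E, F, G, H → I.
Combining the parts gives [copper, -192, east, I].

[copper, -192, east, I]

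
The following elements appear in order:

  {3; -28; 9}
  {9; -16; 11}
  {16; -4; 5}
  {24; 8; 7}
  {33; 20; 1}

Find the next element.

{43; 32; 3}

First component: 3, 9, 16, 24, 33 → 43 (differences are 6, 7, 8, … (increasing by 1 each time)).
Second component: +12 each step; -28, -16, -4, 8, 20 → 32.
Third component: alternating steps +2, −6, +2, −6, …, so 9, 11, 5, 7, 1 → 3.
So the next element is {43; 32; 3}.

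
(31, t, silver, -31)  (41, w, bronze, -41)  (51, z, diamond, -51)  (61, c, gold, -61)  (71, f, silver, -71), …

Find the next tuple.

First value: +10 each step, so 31, 41, 51, 61, 71 → 81.
Letter: letters move forward 3 places in the alphabet, wrapping Z→A, so t, w, z, c, f → i.
For the rank, repeats silver → bronze → diamond → gold: silver, bronze, diamond, gold, silver → bronze.
For the fourth value, always the negative of the first value: -31, -41, -51, -61, -71 → -81.
So the next tuple is (81, i, bronze, -81).

(81, i, bronze, -81)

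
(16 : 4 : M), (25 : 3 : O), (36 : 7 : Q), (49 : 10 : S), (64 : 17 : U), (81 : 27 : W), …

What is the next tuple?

(100 : 44 : Y)

First slot: perfect squares: 4², 5², 6², …; 16, 25, 36, 49, 64, 81 → 100.
Second slot: each term is the sum of the two before it; 4, 3, 7, 10, 17, 27 → 44.
For the letter, letters move forward 2 places in the alphabet: M, O, Q, S, U, W → Y.
So the next tuple is (100 : 44 : Y).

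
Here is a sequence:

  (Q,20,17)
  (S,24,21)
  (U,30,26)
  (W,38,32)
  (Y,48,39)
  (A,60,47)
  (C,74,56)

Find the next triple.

(E,90,66)

Letter: letters move forward 2 places in the alphabet, wrapping Z→A, so Q, S, U, W, Y, A, C → E.
For the second component, differences are 4, 6, 8, … (increasing by 2 each time): 20, 24, 30, 38, 48, 60, 74 → 90.
Third component: differences are 4, 5, 6, … (increasing by 1 each time); 17, 21, 26, 32, 39, 47, 56 → 66.
Putting it together: (E,90,66).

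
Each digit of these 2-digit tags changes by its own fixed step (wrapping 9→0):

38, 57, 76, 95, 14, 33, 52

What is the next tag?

First digit — +2 each step, mod 10: 3, 5, 7, 9, 1, 3, 5 → 7.
Second digit: −1 each step, mod 10, so 8, 7, 6, 5, 4, 3, 2 → 1.
Putting it together: 71.

71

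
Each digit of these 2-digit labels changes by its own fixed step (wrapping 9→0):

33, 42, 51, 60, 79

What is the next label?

88

First digit — +1 each step, mod 10: 3, 4, 5, 6, 7 → 8.
For the second digit, −1 each step, mod 10: 3, 2, 1, 0, 9 → 8.
So the next label is 88.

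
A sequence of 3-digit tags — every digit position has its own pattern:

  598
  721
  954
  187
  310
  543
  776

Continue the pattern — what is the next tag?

909

For the first digit, +2 each step, mod 10: 5, 7, 9, 1, 3, 5, 7 → 9.
Second digit goes 9, 2, 5, 8, 1, 4, 7 → 0 (+3 each step, mod 10).
Third digit: 8, 1, 4, 7, 0, 3, 6 → 9 (+3 each step, mod 10).
Combining the parts gives 909.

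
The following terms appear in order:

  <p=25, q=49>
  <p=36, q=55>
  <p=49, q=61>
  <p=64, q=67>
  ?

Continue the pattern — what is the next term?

<p=81, q=73>

P — perfect squares: 5², 6², 7², …: 25, 36, 49, 64 → 81.
Q goes 49, 55, 61, 67 → 73 (+6 each step).
Putting it together: <p=81, q=73>.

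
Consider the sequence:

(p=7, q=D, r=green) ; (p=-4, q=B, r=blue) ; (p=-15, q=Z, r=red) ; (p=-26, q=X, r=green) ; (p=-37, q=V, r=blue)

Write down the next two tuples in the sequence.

(p=-48, q=T, r=red), (p=-59, q=R, r=green)

P: 7, -4, -15, -26, -37 → -48 → -59 (−11 each step).
Q: letters move back 2 places in the alphabet, wrapping A→Z, so D, B, Z, X, V → T → R.
R: repeats green → blue → red, so green, blue, red, green, blue → red → green.
Putting the parts together: (p=-48, q=T, r=red) and then (p=-59, q=R, r=green).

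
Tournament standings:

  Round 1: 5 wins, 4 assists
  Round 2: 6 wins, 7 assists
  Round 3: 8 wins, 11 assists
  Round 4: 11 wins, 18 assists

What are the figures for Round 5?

Wins: differences are 1, 2, 3, … (increasing by 1 each time), so 5, 6, 8, 11 → 15.
Assists: each term is the sum of the two before it, so 4, 7, 11, 18 → 29.
So the next row is 15 wins, 29 assists.

15 wins, 29 assists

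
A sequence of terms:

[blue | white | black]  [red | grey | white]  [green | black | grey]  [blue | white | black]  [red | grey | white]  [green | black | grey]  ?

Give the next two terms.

[blue | white | black], [red | grey | white]

Colour: repeats blue → red → green, so blue, red, green, blue, red, green → blue → red.
First shade: white, grey, black, white, grey, black → white → grey (repeats white → grey → black).
Second shade: repeats black → white → grey, so black, white, grey, black, white, grey → black → white.
Putting the parts together: [blue | white | black] and then [red | grey | white].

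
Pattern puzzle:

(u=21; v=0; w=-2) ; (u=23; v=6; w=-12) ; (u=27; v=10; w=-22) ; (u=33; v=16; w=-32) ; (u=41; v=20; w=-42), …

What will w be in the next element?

-52

U goes 21, 23, 27, 33, 41 → 51 (differences are 2, 4, 6, … (increasing by 2 each time)).
V goes 0, 6, 10, 16, 20 → 26 (alternating steps +6, +4, +6, +4, …).
W: −10 each step; -2, -12, -22, -32, -42 → -52.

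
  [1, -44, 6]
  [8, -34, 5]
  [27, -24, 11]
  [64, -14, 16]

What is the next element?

First value: perfect cubes: 1³, 2³, 3³, …; 1, 8, 27, 64 → 125.
Second value: -44, -34, -24, -14 → -4 (+10 each step).
Third value: each term is the sum of the two before it, so 6, 5, 11, 16 → 27.
Combining the parts gives [125, -4, 27].

[125, -4, 27]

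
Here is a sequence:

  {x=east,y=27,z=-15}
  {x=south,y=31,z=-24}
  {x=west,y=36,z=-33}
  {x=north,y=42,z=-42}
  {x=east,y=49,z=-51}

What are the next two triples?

X goes east, south, west, north, east → south → west (repeats east → south → west → north).
Y goes 27, 31, 36, 42, 49 → 57 → 66 (differences are 4, 5, 6, … (increasing by 1 each time)).
Z goes -15, -24, -33, -42, -51 → -60 → -69 (−9 each step).
So the next two triples are {x=south,y=57,z=-60} and {x=west,y=66,z=-69}.

{x=south,y=57,z=-60}, {x=west,y=66,z=-69}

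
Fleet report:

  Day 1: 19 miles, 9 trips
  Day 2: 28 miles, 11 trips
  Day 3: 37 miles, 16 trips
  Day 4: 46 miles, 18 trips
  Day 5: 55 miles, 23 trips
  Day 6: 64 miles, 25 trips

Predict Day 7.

73 miles, 30 trips

Miles — +9 each step: 19, 28, 37, 46, 55, 64 → 73.
Trips — alternating steps +2, +5, +2, +5, …: 9, 11, 16, 18, 23, 25 → 30.
Putting it together: 73 miles, 30 trips.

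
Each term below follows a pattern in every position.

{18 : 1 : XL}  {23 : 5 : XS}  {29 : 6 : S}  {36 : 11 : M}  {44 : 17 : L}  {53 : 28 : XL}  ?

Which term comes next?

{63 : 45 : XS}

First coordinate: 18, 23, 29, 36, 44, 53 → 63 (differences are 5, 6, 7, … (increasing by 1 each time)).
Second coordinate: 1, 5, 6, 11, 17, 28 → 45 (each term is the sum of the two before it).
Size: repeats XL → XS → S → M → L, so XL, XS, S, M, L, XL → XS.
Putting it together: {63 : 45 : XS}.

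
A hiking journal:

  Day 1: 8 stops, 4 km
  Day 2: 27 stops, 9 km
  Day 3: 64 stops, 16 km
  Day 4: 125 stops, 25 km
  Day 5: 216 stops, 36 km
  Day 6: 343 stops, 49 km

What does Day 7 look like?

512 stops, 64 km

Stops — perfect cubes: 2³, 3³, 4³, …: 8, 27, 64, 125, 216, 343 → 512.
Km: perfect squares: 2², 3², 4², …; 4, 9, 16, 25, 36, 49 → 64.
So the next line is 512 stops, 64 km.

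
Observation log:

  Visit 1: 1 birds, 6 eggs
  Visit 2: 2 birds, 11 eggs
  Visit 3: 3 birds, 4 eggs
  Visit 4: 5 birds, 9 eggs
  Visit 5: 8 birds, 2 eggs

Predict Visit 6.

Birds: each term is the sum of the two before it; 1, 2, 3, 5, 8 → 13.
For the eggs, alternating steps +5, −7, +5, −7, …: 6, 11, 4, 9, 2 → 7.
Putting it together: 13 birds, 7 eggs.

13 birds, 7 eggs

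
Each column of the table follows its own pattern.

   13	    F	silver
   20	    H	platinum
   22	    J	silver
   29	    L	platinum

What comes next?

31  N  silver

First component goes 13, 20, 22, 29 → 31 (alternating steps +7, +2, +7, +2, …).
Letter — letters move forward 2 places in the alphabet: F, H, J, L → N.
Metal goes silver, platinum, silver, platinum → silver (alternates silver ↔ platinum).
Putting it together: 31  N  silver.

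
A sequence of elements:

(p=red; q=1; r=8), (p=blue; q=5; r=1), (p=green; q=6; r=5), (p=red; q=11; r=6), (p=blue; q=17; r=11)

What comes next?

(p=green; q=28; r=17)

P: repeats red → blue → green, so red, blue, green, red, blue → green.
Q: each term is the sum of the two before it; 1, 5, 6, 11, 17 → 28.
R: 8, 1, 5, 6, 11 → 17 (always the previous value of the q).
Combining the parts gives (p=green; q=28; r=17).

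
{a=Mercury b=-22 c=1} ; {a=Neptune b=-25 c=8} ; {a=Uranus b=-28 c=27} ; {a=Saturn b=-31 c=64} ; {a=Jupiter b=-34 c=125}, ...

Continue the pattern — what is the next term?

{a=Mars b=-37 c=216}

A: Mercury, Neptune, Uranus, Saturn, Jupiter → Mars (runs backward through the planets Mercury→Neptune).
B — −3 each step: -22, -25, -28, -31, -34 → -37.
C goes 1, 8, 27, 64, 125 → 216 (perfect cubes: 1³, 2³, 3³, …).
Putting it together: {a=Mars b=-37 c=216}.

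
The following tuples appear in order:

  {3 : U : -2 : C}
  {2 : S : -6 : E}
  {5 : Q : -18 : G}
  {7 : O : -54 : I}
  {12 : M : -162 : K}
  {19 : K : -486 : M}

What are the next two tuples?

First entry: each term is the sum of the two before it; 3, 2, 5, 7, 12, 19 → 31 → 50.
First letter — letters move back 2 places in the alphabet: U, S, Q, O, M, K → I → G.
For the third entry, ×3 each step: -2, -6, -18, -54, -162, -486 → -1458 → -4374.
Second letter: letters move forward 2 places in the alphabet, so C, E, G, I, K, M → O → Q.
So the next two tuples are {31 : I : -1458 : O} and {50 : G : -4374 : Q}.

{31 : I : -1458 : O}, {50 : G : -4374 : Q}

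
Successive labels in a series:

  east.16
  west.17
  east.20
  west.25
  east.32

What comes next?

west.41

Direction goes east, west, east, west, east → west (alternates east ↔ west).
Second component goes 16, 17, 20, 25, 32 → 41 (differences are 1, 3, 5, … (increasing by 2 each time)).
Putting it together: west.41.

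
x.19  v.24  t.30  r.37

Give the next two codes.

p.45 then n.54

Letter — letters move back 2 places in the alphabet: x, v, t, r → p → n.
Second component: differences are 5, 6, 7, … (increasing by 1 each time); 19, 24, 30, 37 → 45 → 54.
Putting the parts together: p.45 and then n.54.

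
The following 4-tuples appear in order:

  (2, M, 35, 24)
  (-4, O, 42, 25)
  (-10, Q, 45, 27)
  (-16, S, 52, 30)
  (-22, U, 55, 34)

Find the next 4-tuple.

For the first part, −6 each step: 2, -4, -10, -16, -22 → -28.
Letter: letters move forward 2 places in the alphabet, so M, O, Q, S, U → W.
Third part goes 35, 42, 45, 52, 55 → 62 (alternating steps +7, +3, +7, +3, …).
Fourth part — differences are 1, 2, 3, … (increasing by 1 each time): 24, 25, 27, 30, 34 → 39.
So the next 4-tuple is (-28, W, 62, 39).

(-28, W, 62, 39)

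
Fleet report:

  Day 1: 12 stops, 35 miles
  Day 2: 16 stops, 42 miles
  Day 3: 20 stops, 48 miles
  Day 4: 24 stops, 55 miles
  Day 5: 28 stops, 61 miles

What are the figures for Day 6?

32 stops, 68 miles

Stops: +4 each step, so 12, 16, 20, 24, 28 → 32.
Miles: alternating steps +7, +6, +7, +6, …; 35, 42, 48, 55, 61 → 68.
So the next row is 32 stops, 68 miles.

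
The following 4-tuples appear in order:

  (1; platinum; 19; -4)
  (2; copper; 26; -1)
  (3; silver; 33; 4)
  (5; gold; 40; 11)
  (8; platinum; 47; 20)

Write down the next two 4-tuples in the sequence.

(13; copper; 54; 31), (21; silver; 61; 44)

First value: each term is the sum of the two before it, so 1, 2, 3, 5, 8 → 13 → 21.
Metal: repeats platinum → copper → silver → gold, so platinum, copper, silver, gold, platinum → copper → silver.
For the third value, +7 each step: 19, 26, 33, 40, 47 → 54 → 61.
For the fourth value, differences are 3, 5, 7, … (increasing by 2 each time): -4, -1, 4, 11, 20 → 31 → 44.
So the next two 4-tuples are (13; copper; 54; 31) and (21; silver; 61; 44).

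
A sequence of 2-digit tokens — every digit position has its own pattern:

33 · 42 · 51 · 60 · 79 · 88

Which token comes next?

97

First digit: +1 each step, mod 10, so 3, 4, 5, 6, 7, 8 → 9.
For the second digit, −1 each step, mod 10: 3, 2, 1, 0, 9, 8 → 7.
Putting it together: 97.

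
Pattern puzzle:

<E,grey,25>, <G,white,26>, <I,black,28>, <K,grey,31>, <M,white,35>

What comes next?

Letter goes E, G, I, K, M → O (letters move forward 2 places in the alphabet).
Shade: repeats grey → white → black, so grey, white, black, grey, white → black.
Third slot: differences are 1, 2, 3, … (increasing by 1 each time), so 25, 26, 28, 31, 35 → 40.
So the next tuple is <O,black,40>.

<O,black,40>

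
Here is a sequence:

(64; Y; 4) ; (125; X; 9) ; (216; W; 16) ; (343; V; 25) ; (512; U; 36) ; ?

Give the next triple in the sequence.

First value: perfect cubes: 4³, 5³, 6³, …; 64, 125, 216, 343, 512 → 729.
Letter: letters move back 1 place in the alphabet, so Y, X, W, V, U → T.
Third value: 4, 9, 16, 25, 36 → 49 (perfect squares: 2², 3², 4², …).
Combining the parts gives (729; T; 49).

(729; T; 49)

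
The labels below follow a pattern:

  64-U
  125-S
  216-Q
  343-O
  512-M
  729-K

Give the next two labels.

First component: perfect cubes: 4³, 5³, 6³, …; 64, 125, 216, 343, 512, 729 → 1000 → 1331.
Letter: letters move back 2 places in the alphabet; U, S, Q, O, M, K → I → G.
So the next two labels are 1000-I and 1331-G.

1000-I, 1331-G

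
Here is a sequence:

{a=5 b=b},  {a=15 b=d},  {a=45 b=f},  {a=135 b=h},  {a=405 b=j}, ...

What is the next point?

{a=1215 b=l}

For the a, ×3 each step: 5, 15, 45, 135, 405 → 1215.
B: b, d, f, h, j → l (letters move forward 2 places in the alphabet).
Combining the parts gives {a=1215 b=l}.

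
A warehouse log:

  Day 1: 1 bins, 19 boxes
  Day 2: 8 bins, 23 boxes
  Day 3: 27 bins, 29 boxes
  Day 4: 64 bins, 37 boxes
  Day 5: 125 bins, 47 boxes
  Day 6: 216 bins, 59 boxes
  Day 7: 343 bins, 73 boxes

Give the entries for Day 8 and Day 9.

Bins goes 1, 8, 27, 64, 125, 216, 343 → 512 → 729 (perfect cubes: 1³, 2³, 3³, …).
Boxes goes 19, 23, 29, 37, 47, 59, 73 → 89 → 107 (differences are 4, 6, 8, … (increasing by 2 each time)).
Putting the parts together: 512 bins, 89 boxes and then 729 bins, 107 boxes.

512 bins, 89 boxes; 729 bins, 107 boxes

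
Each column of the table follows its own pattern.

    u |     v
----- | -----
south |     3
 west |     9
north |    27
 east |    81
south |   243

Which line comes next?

Column u: repeats south → west → north → east, so south, west, north, east, south → west.
Column v: 3, 9, 27, 81, 243 → 729 (×3 each step).
Putting it together: west  729.

west  729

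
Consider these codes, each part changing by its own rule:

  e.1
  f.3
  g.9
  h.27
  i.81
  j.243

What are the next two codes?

Letter: letters move forward 1 place in the alphabet, so e, f, g, h, i, j → k → l.
Second component: 1, 3, 9, 27, 81, 243 → 729 → 2187 (×3 each step).
So the next two codes are k.729 and l.2187.

k.729 then l.2187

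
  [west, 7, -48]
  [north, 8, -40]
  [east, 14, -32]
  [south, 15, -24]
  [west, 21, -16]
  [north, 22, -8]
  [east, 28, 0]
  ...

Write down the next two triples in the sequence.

[south, 29, 8], [west, 35, 16]

Direction: west, north, east, south, west, north, east → south → west (repeats west → north → east → south).
Second part goes 7, 8, 14, 15, 21, 22, 28 → 29 → 35 (alternating steps +1, +6, +1, +6, …).
Third part: -48, -40, -32, -24, -16, -8, 0 → 8 → 16 (+8 each step).
So the next two triples are [south, 29, 8] and [west, 35, 16].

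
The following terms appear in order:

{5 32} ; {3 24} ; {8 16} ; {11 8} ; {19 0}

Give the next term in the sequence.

First value: each term is the sum of the two before it; 5, 3, 8, 11, 19 → 30.
Second value: −8 each step, so 32, 24, 16, 8, 0 → -8.
Putting it together: {30 -8}.

{30 -8}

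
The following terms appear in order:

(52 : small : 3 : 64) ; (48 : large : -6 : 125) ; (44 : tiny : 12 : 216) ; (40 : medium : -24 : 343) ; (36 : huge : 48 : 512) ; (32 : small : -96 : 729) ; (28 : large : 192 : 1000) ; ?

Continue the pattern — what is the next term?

(24 : tiny : -384 : 1331)

For the first value, −4 each step: 52, 48, 44, 40, 36, 32, 28 → 24.
Size goes small, large, tiny, medium, huge, small, large → tiny (repeats small → large → tiny → medium → huge).
Third value — ×(-2) each step: 3, -6, 12, -24, 48, -96, 192 → -384.
Fourth value: 64, 125, 216, 343, 512, 729, 1000 → 1331 (perfect cubes: 4³, 5³, 6³, …).
So the next term is (24 : tiny : -384 : 1331).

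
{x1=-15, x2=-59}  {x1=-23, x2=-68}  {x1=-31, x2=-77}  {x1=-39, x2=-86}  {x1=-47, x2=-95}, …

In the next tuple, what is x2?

-104

X2 goes -59, -68, -77, -86, -95 → -104 (−9 each step).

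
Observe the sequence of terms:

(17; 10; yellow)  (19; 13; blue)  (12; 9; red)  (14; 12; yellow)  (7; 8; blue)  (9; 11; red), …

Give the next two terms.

First entry: 17, 19, 12, 14, 7, 9 → 2 → 4 (alternating steps +2, −7, +2, −7, …).
Second entry: alternating steps +3, −4, +3, −4, …, so 10, 13, 9, 12, 8, 11 → 7 → 10.
Colour: repeats yellow → blue → red, so yellow, blue, red, yellow, blue, red → yellow → blue.
Putting the parts together: (2; 7; yellow) and then (4; 10; blue).

(2; 7; yellow), (4; 10; blue)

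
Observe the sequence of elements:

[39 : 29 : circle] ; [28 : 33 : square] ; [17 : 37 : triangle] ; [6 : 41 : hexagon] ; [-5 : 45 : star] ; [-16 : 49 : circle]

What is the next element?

[-27 : 53 : square]

First component — −11 each step: 39, 28, 17, 6, -5, -16 → -27.
Second component goes 29, 33, 37, 41, 45, 49 → 53 (+4 each step).
Shape: repeats circle → square → triangle → hexagon → star, so circle, square, triangle, hexagon, star, circle → square.
Putting it together: [-27 : 53 : square].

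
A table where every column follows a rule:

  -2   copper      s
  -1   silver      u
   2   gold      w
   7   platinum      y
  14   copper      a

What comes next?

23  silver  c

First component goes -2, -1, 2, 7, 14 → 23 (differences are 1, 3, 5, … (increasing by 2 each time)).
Metal: repeats copper → silver → gold → platinum; copper, silver, gold, platinum, copper → silver.
Letter: letters move forward 2 places in the alphabet, wrapping Z→A; s, u, w, y, a → c.
Combining the parts gives 23  silver  c.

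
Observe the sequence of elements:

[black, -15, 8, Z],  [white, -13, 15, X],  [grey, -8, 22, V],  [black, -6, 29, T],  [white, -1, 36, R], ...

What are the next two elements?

[grey, 1, 43, P], [black, 6, 50, N]

Shade: repeats black → white → grey; black, white, grey, black, white → grey → black.
Second slot: alternating steps +2, +5, +2, +5, …, so -15, -13, -8, -6, -1 → 1 → 6.
Third slot: +7 each step; 8, 15, 22, 29, 36 → 43 → 50.
Letter: Z, X, V, T, R → P → N (letters move back 2 places in the alphabet).
So the next two elements are [grey, 1, 43, P] and [black, 6, 50, N].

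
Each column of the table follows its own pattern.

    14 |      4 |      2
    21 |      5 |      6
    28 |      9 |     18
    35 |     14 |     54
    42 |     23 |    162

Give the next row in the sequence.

49  37  486

First component: +7 each step, so 14, 21, 28, 35, 42 → 49.
For the second component, each term is the sum of the two before it: 4, 5, 9, 14, 23 → 37.
Third component: ×3 each step, so 2, 6, 18, 54, 162 → 486.
Combining the parts gives 49  37  486.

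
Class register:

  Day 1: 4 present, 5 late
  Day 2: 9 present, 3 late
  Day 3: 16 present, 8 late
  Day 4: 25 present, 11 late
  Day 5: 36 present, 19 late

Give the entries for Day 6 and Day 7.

Present goes 4, 9, 16, 25, 36 → 49 → 64 (perfect squares: 2², 3², 4², …).
Late goes 5, 3, 8, 11, 19 → 30 → 49 (each term is the sum of the two before it).
So the next two rows are 49 present, 30 late and 64 present, 49 late.

49 present, 30 late; 64 present, 49 late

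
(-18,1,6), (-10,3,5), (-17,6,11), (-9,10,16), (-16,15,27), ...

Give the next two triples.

First value goes -18, -10, -17, -9, -16 → -8 → -15 (alternating steps +8, −7, +8, −7, …).
Second value: 1, 3, 6, 10, 15 → 21 → 28 (differences are 2, 3, 4, … (increasing by 1 each time)).
Third value: each term is the sum of the two before it, so 6, 5, 11, 16, 27 → 43 → 70.
So the next two triples are (-8,21,43) and (-15,28,70).

(-8,21,43), (-15,28,70)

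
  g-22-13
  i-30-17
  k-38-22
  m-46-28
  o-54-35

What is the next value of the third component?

43

For the third component, differences are 4, 5, 6, … (increasing by 1 each time): 13, 17, 22, 28, 35 → 43.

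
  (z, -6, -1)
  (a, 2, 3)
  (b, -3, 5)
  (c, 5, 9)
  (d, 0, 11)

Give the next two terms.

(e, 8, 15), (f, 3, 17)

Letter goes z, a, b, c, d → e → f (letters move forward 1 place in the alphabet, wrapping Z→A).
Second slot: alternating steps +8, −5, +8, −5, …, so -6, 2, -3, 5, 0 → 8 → 3.
Third slot: alternating steps +4, +2, +4, +2, …; -1, 3, 5, 9, 11 → 15 → 17.
Putting the parts together: (e, 8, 15) and then (f, 3, 17).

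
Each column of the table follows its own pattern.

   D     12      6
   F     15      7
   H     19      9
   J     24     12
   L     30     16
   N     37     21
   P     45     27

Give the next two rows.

R  54  34; T  64  42

Letter: D, F, H, J, L, N, P → R → T (letters move forward 2 places in the alphabet).
Second component: 12, 15, 19, 24, 30, 37, 45 → 54 → 64 (differences are 3, 4, 5, … (increasing by 1 each time)).
Third component: 6, 7, 9, 12, 16, 21, 27 → 34 → 42 (differences are 1, 2, 3, … (increasing by 1 each time)).
So the next two rows are R  54  34 and T  64  42.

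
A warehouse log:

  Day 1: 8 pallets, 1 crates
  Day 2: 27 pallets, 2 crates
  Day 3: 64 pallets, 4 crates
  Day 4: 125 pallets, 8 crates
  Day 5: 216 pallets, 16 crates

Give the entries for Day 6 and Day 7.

343 pallets, 32 crates; 512 pallets, 64 crates

Pallets: perfect cubes: 2³, 3³, 4³, …, so 8, 27, 64, 125, 216 → 343 → 512.
Crates: ×2 each step; 1, 2, 4, 8, 16 → 32 → 64.
Putting the parts together: 343 pallets, 32 crates and then 512 pallets, 64 crates.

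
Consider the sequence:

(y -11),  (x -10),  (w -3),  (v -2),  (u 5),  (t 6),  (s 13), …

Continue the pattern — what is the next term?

Letter: y, x, w, v, u, t, s → r (letters move back 1 place in the alphabet).
For the second component, alternating steps +1, +7, +1, +7, …: -11, -10, -3, -2, 5, 6, 13 → 14.
Combining the parts gives (r 14).

(r 14)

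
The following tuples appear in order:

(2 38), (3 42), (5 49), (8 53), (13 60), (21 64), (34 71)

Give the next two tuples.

(55 75), (89 82)

First entry — each term is the sum of the two before it: 2, 3, 5, 8, 13, 21, 34 → 55 → 89.
Second entry: 38, 42, 49, 53, 60, 64, 71 → 75 → 82 (alternating steps +4, +7, +4, +7, …).
Putting the parts together: (55 75) and then (89 82).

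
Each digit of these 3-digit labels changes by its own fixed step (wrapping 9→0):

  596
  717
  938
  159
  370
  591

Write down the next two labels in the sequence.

For the first digit, +2 each step, mod 10: 5, 7, 9, 1, 3, 5 → 7 → 9.
For the second digit, +2 each step, mod 10: 9, 1, 3, 5, 7, 9 → 1 → 3.
Third digit: +1 each step, mod 10; 6, 7, 8, 9, 0, 1 → 2 → 3.
Putting the parts together: 712 and then 933.

712, 933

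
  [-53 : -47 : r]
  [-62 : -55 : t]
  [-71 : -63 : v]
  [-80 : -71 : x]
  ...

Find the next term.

[-89 : -79 : z]

First entry — −9 each step: -53, -62, -71, -80 → -89.
Second entry: -47, -55, -63, -71 → -79 (−8 each step).
Letter: r, t, v, x → z (letters move forward 2 places in the alphabet).
Combining the parts gives [-89 : -79 : z].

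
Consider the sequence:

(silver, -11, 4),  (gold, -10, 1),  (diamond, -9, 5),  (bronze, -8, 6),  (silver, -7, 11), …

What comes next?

Rank: silver, gold, diamond, bronze, silver → gold (repeats silver → gold → diamond → bronze).
Second component: -11, -10, -9, -8, -7 → -6 (+1 each step).
Third component goes 4, 1, 5, 6, 11 → 17 (each term is the sum of the two before it).
Putting it together: (gold, -6, 17).

(gold, -6, 17)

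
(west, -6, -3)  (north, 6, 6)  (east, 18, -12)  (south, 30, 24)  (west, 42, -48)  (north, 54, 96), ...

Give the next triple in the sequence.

Direction: repeats west → north → east → south; west, north, east, south, west, north → east.
Second part — +12 each step: -6, 6, 18, 30, 42, 54 → 66.
Third part goes -3, 6, -12, 24, -48, 96 → -192 (×(-2) each step).
Putting it together: (east, 66, -192).

(east, 66, -192)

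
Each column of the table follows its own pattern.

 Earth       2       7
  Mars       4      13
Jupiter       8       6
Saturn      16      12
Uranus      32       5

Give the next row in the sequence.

Neptune  64  11

Planet: runs through the planets Mercury→Neptune, so Earth, Mars, Jupiter, Saturn, Uranus → Neptune.
For the second component, ×2 each step: 2, 4, 8, 16, 32 → 64.
Third component — alternating steps +6, −7, +6, −7, …: 7, 13, 6, 12, 5 → 11.
Putting it together: Neptune  64  11.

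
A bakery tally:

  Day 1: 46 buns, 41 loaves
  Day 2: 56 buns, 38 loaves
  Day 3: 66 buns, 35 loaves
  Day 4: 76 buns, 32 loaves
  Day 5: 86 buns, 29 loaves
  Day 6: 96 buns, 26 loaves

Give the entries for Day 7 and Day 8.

Buns: +10 each step; 46, 56, 66, 76, 86, 96 → 106 → 116.
Loaves: −3 each step; 41, 38, 35, 32, 29, 26 → 23 → 20.
So the next two lines are 106 buns, 23 loaves and 116 buns, 20 loaves.

106 buns, 23 loaves; 116 buns, 20 loaves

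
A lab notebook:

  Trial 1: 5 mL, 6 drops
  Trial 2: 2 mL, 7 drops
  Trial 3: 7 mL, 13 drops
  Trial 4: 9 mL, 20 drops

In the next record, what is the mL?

ML — each term is the sum of the two before it: 5, 2, 7, 9 → 16.
Drops: each term is the sum of the two before it; 6, 7, 13, 20 → 33.

16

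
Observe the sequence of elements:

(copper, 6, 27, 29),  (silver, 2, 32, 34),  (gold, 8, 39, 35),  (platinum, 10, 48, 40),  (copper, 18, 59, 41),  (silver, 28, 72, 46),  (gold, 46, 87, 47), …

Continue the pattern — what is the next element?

Metal — repeats copper → silver → gold → platinum: copper, silver, gold, platinum, copper, silver, gold → platinum.
Second component: each term is the sum of the two before it; 6, 2, 8, 10, 18, 28, 46 → 74.
Third component: differences are 5, 7, 9, … (increasing by 2 each time), so 27, 32, 39, 48, 59, 72, 87 → 104.
Fourth component: alternating steps +5, +1, +5, +1, …, so 29, 34, 35, 40, 41, 46, 47 → 52.
So the next element is (platinum, 74, 104, 52).

(platinum, 74, 104, 52)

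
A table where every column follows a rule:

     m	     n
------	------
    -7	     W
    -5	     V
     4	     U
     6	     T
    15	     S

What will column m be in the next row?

For the column m, alternating steps +2, +9, +2, +9, …: -7, -5, 4, 6, 15 → 17.

17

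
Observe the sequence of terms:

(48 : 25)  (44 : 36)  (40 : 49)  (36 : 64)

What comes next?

(32 : 81)

First entry: −4 each step, so 48, 44, 40, 36 → 32.
Second entry goes 25, 36, 49, 64 → 81 (perfect squares: 5², 6², 7², …).
Combining the parts gives (32 : 81).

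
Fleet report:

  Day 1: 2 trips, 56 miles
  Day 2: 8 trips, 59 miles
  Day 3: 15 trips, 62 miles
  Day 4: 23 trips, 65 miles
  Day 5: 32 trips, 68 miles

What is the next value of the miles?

Miles — +3 each step: 56, 59, 62, 65, 68 → 71.

71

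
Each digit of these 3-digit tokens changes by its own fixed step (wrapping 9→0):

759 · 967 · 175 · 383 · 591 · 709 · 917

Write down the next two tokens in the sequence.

125 then 333

First digit: +2 each step, mod 10, so 7, 9, 1, 3, 5, 7, 9 → 1 → 3.
Second digit goes 5, 6, 7, 8, 9, 0, 1 → 2 → 3 (+1 each step, mod 10).
Third digit: −2 each step, mod 10; 9, 7, 5, 3, 1, 9, 7 → 5 → 3.
So the next two tokens are 125 and 333.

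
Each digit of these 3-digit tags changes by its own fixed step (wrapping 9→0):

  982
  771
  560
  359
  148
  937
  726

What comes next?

515

First digit: −2 each step, mod 10; 9, 7, 5, 3, 1, 9, 7 → 5.
Second digit: −1 each step, mod 10; 8, 7, 6, 5, 4, 3, 2 → 1.
Third digit goes 2, 1, 0, 9, 8, 7, 6 → 5 (−1 each step, mod 10).
So the next tag is 515.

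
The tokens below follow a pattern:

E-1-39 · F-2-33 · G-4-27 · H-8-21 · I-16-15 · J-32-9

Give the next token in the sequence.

K-64-3

Letter: letters move forward 1 place in the alphabet, so E, F, G, H, I, J → K.
Second component goes 1, 2, 4, 8, 16, 32 → 64 (×2 each step).
Third component goes 39, 33, 27, 21, 15, 9 → 3 (−6 each step).
Combining the parts gives K-64-3.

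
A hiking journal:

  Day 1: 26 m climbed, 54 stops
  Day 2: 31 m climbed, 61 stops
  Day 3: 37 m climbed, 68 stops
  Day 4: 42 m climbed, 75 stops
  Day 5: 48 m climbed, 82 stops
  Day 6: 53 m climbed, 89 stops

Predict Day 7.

M climbed goes 26, 31, 37, 42, 48, 53 → 59 (alternating steps +5, +6, +5, +6, …).
For the stops, +7 each step: 54, 61, 68, 75, 82, 89 → 96.
Putting it together: 59 m climbed, 96 stops.

59 m climbed, 96 stops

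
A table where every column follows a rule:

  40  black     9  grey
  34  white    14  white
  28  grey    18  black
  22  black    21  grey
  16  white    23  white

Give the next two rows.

10  grey  24  black; 4  black  24  grey

First component: −6 each step, so 40, 34, 28, 22, 16 → 10 → 4.
First shade: black, white, grey, black, white → grey → black (repeats black → white → grey).
Third component — differences are 5, 4, 3, … (decreasing by 1 each time): 9, 14, 18, 21, 23 → 24 → 24.
Second shade goes grey, white, black, grey, white → black → grey (repeats grey → white → black).
Putting the parts together: 10  grey  24  black and then 4  black  24  grey.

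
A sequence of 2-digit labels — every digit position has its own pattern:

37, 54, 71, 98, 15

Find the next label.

First digit: +2 each step, mod 10, so 3, 5, 7, 9, 1 → 3.
For the second digit, −3 each step, mod 10: 7, 4, 1, 8, 5 → 2.
So the next label is 32.

32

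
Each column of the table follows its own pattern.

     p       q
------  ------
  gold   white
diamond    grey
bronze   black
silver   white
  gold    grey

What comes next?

Column p: repeats gold → diamond → bronze → silver; gold, diamond, bronze, silver, gold → diamond.
Column q: white, grey, black, white, grey → black (repeats white → grey → black).
Putting it together: diamond  black.

diamond  black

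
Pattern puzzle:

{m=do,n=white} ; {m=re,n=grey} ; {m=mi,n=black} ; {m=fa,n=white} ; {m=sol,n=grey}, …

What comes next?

M: runs through the solfège scale do→ti; do, re, mi, fa, sol → la.
N goes white, grey, black, white, grey → black (repeats white → grey → black).
Combining the parts gives {m=la,n=black}.

{m=la,n=black}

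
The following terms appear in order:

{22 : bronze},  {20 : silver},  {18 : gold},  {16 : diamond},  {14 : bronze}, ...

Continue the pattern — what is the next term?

{12 : silver}

First part goes 22, 20, 18, 16, 14 → 12 (−2 each step).
Rank goes bronze, silver, gold, diamond, bronze → silver (repeats bronze → silver → gold → diamond).
Combining the parts gives {12 : silver}.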